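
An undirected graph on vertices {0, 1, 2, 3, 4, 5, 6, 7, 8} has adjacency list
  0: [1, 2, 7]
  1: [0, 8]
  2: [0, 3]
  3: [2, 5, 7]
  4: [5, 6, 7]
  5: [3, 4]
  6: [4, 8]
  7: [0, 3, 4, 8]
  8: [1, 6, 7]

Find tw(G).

3

A width-3 tree decomposition is:
Bags: B1 = {2, 3, 4, 5}  B2 = {2, 3, 4, 7}  B3 = {0, 2, 4, 7}  B4 = {0, 4, 6, 7}  B5 = {0, 6, 7, 8}  B6 = {0, 1, 6, 8}
Tree: B1–B2, B2–B3, B3–B4, B4–B5, B5–B6
Each bag holds 4 vertices, so the decomposition has width 3, which upper-bounds the treewidth. For the lower bound: the 4 vertex sets {2,3,5}, {4}, {7}, {0,1,6,8} are disjoint, each induces a connected subgraph, and every pair is joined by at least one edge of G. Contracting each set to a single vertex therefore yields K_{4} as a minor, and since treewidth is minor-monotone, tw(G) ≥ tw(K_{4}) = 3. Therefore the treewidth is 3.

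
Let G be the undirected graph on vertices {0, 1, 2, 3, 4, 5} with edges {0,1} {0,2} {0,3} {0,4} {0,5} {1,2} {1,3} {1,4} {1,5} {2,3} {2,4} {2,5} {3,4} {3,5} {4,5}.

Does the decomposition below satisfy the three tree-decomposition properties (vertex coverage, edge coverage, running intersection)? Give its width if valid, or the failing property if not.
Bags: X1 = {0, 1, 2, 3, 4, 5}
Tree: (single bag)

Vertex coverage: the bags together contain {0, 1, 2, 3, 4, 5}, the full vertex set. Edge coverage: each edge of G has both endpoints in at least one bag. Running intersection: for every vertex, the bags containing it form a connected subtree. All three properties hold, so this is a valid tree decomposition of width max|bag| − 1 = 5, and hence tw(G) ≤ 5.

Yes; width 5.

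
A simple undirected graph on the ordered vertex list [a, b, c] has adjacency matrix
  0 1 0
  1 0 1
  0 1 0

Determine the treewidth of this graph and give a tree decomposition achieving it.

Every bag has size at most 2, so the width is 2 − 1 = 1 and tw(G) ≤ 1. Any graph with an edge has treewidth ≥ 1, and G has the edge c–b. Hence tw(G) = 1 exactly.

Treewidth 1.
One such decomposition:
Bags: B1 = {b, c}  B2 = {a, b}
Tree: B1–B2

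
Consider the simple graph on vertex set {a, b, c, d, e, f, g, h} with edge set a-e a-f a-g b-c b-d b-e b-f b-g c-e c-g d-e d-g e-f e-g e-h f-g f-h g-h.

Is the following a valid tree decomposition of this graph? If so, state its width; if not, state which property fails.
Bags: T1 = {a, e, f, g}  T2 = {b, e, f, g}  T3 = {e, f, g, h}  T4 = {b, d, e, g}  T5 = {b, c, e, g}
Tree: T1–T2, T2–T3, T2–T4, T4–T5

Vertex coverage: the bags together contain {a, b, c, d, e, f, g, h}, the full vertex set. Edge coverage: each edge of G has both endpoints in at least one bag. Running intersection: for every vertex, the bags containing it form a connected subtree. All three properties hold, so this is a valid tree decomposition of width max|bag| − 1 = 3, and hence tw(G) ≤ 3.

Yes; width 3.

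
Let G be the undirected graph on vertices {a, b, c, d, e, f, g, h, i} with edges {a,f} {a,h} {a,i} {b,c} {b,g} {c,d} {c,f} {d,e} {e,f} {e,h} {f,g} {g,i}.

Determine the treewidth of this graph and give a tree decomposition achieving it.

The largest bag has 4 vertices, giving width 3; this decomposition certifies tw(G) ≤ 3. For the lower bound: the 4 vertex sets {b,g,i}, {c}, {f}, {a,d,e,h} are disjoint, each induces a connected subgraph, and every pair is joined by at least one edge of G. Contracting each set to a single vertex therefore yields K_{4} as a minor, and since treewidth is minor-monotone, tw(G) ≥ tw(K_{4}) = 3. Hence tw(G) = 3 exactly.

Treewidth 3.
One such decomposition:
Bags: B1 = {b, c, g, i}  B2 = {c, f, g, i}  B3 = {a, c, f, i}  B4 = {a, c, d, f}  B5 = {a, d, e, f}  B6 = {a, d, e, h}
Tree: B1–B2, B2–B3, B3–B4, B4–B5, B5–B6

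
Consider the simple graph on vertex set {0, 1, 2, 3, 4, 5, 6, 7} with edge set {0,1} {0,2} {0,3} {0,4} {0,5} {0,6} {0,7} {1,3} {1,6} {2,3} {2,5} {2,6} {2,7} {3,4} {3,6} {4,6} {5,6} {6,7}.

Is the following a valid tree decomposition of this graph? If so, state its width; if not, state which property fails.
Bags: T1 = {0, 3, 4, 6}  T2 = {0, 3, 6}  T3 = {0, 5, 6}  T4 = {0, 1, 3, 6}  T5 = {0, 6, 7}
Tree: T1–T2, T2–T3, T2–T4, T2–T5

A tree decomposition must satisfy three properties: every vertex lies in some bag; for every edge, both endpoints lie together in some bag; and for every vertex, the bags containing it form a connected subtree. Here vertex 2 appears in no bag, so the decomposition is invalid.

No — vertex 2 appears in no bag.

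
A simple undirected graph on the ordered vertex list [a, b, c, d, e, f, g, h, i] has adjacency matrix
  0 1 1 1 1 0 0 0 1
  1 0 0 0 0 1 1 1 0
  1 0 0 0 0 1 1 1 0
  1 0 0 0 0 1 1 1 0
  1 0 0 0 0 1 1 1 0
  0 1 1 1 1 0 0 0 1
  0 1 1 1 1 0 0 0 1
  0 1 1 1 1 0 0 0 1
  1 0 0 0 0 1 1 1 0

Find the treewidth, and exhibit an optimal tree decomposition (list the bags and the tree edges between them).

Treewidth 4.
One optimal decomposition is:
Bags: B1 = {a, f, g, h, i}  B2 = {a, b, f, g, h}  B3 = {a, e, f, g, h}  B4 = {a, d, f, g, h}  B5 = {a, c, f, g, h}
Tree: B1–B2, B2–B3, B3–B4, B4–B5

Every bag has size at most 5, so the width is 5 − 1 = 4 and tw(G) ≤ 4. For the lower bound: the 5 vertex sets {h,i}, {b,g}, {e,f}, {a}, {d} are disjoint, each induces a connected subgraph, and every pair is joined by at least one edge of G. Contracting each set to a single vertex therefore yields K_{5} as a minor, and since treewidth is minor-monotone, tw(G) ≥ tw(K_{5}) = 4. Combining the bounds, tw(G) = 4.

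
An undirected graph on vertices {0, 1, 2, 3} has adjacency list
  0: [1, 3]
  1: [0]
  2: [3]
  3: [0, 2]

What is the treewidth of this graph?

A width-1 tree decomposition is:
Bags: B1 = {0, 1}  B2 = {0, 3}  B3 = {2, 3}
Tree: B1–B2, B2–B3
Each bag holds 2 vertices, so the decomposition has width 1, which upper-bounds the treewidth. Since G has at least one edge (e.g. 1–0), it is not an edgeless graph, so tw(G) ≥ 1. Combining the bounds, tw(G) = 1.

1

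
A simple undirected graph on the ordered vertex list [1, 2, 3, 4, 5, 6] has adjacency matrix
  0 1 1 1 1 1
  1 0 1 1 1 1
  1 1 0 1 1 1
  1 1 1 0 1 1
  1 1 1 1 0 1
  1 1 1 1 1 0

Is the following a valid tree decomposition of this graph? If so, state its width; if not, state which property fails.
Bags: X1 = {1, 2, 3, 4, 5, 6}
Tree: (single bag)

Yes; width 5.

Vertex coverage: the bags together contain {1, 2, 3, 4, 5, 6}, the full vertex set. Edge coverage: each edge of G has both endpoints in at least one bag. Running intersection: for every vertex, the bags containing it form a connected subtree. All three properties hold, so this is a valid tree decomposition of width max|bag| − 1 = 5, and hence tw(G) ≤ 5.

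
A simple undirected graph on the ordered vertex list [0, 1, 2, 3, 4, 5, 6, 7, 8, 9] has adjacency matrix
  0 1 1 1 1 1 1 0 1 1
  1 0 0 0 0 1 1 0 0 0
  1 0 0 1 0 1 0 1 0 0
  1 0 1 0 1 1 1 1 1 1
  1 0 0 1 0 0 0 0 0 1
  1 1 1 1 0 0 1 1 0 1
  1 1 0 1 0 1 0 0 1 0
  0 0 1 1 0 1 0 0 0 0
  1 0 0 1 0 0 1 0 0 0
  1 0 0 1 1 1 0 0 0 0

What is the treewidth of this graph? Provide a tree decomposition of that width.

Treewidth 3.
One optimal decomposition is:
Bags: B1 = {0, 3, 5, 6}  B2 = {0, 2, 3, 5}  B3 = {0, 3, 5, 9}  B4 = {0, 3, 4, 9}  B5 = {2, 3, 5, 7}  B6 = {0, 1, 5, 6}  B7 = {0, 3, 6, 8}
Tree: B1–B2, B1–B3, B3–B4, B2–B5, B1–B6, B1–B7

The largest bag has 4 vertices, giving width 3; this decomposition certifies tw(G) ≤ 3. For the lower bound, the 4 vertices {0, 1, 5, 6} are pairwise adjacent, and any tree decomposition puts a clique entirely inside one bag — forcing width ≥ 3. The upper and lower bounds meet at 3, so that is the treewidth.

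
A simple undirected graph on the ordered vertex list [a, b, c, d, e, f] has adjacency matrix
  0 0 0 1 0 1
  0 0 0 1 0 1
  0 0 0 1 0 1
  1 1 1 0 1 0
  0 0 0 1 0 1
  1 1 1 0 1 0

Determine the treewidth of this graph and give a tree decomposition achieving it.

Treewidth 2.
One such decomposition:
Bags: B1 = {a, d, f}  B2 = {d, e, f}  B3 = {c, d, f}  B4 = {b, d, f}
Tree: B1–B2, B2–B3, B3–B4

The largest bag has 3 vertices, giving width 2; this decomposition certifies tw(G) ≤ 2. For the lower bound, G contains the cycle d–a–f–e–d, so G is not a forest; only forests have treewidth ≤ 1, hence tw(G) ≥ 2. Therefore the treewidth is 2.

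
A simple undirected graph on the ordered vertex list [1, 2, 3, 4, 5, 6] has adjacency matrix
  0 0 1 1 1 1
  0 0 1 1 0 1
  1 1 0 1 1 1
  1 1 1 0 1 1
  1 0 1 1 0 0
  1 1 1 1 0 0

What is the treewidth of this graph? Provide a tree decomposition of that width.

The largest bag has 4 vertices, giving width 3; this decomposition certifies tw(G) ≤ 3. Conversely, {1, 3, 4, 5} is a clique of size 4, and the vertices of any clique must share a bag in every tree decomposition; so some bag has ≥ 4 vertices and tw(G) ≥ 3. Hence tw(G) = 3 exactly.

Treewidth 3.
One optimal decomposition is:
Bags: B1 = {2, 3, 4, 6}  B2 = {1, 3, 4, 6}  B3 = {1, 3, 4, 5}
Tree: B1–B2, B2–B3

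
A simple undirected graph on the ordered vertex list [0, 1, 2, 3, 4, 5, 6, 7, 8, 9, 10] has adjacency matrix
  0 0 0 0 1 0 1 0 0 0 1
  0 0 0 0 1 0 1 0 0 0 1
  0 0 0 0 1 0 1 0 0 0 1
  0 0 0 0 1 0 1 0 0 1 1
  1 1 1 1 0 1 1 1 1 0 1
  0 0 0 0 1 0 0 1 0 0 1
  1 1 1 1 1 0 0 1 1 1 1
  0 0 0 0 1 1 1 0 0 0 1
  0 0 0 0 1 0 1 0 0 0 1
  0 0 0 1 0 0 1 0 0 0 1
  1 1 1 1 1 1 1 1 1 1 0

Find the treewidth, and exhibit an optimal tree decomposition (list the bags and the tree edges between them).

Treewidth 3.
Bags: B1 = {4, 6, 7, 10}  B2 = {1, 4, 6, 10}  B3 = {3, 4, 6, 10}  B4 = {4, 6, 8, 10}  B5 = {0, 4, 6, 10}  B6 = {2, 4, 6, 10}  B7 = {4, 5, 7, 10}  B8 = {3, 6, 9, 10}
Tree: B1–B2, B2–B3, B3–B4, B2–B5, B5–B6, B1–B7, B3–B8

Each bag holds 4 vertices, so the decomposition has width 3, which upper-bounds the treewidth. On the other hand G contains the 4-clique {3, 6, 9, 10}. A clique must lie in a single bag of any decomposition, so no decomposition can have width below 3. Combining the bounds, tw(G) = 3.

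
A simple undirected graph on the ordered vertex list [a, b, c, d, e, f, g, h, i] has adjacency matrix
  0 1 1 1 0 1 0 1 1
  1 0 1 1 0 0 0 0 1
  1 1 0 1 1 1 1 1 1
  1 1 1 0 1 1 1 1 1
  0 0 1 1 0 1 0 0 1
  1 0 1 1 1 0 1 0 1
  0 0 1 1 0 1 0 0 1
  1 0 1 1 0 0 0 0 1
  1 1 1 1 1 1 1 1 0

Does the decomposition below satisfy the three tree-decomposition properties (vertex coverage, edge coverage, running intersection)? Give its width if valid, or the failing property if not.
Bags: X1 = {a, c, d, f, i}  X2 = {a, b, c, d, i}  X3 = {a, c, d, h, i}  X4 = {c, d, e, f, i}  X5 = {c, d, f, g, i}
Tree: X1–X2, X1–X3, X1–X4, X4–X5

Every vertex of G appears in some bag (union = {a, b, c, d, e, f, g, h, i}); every edge is covered by a bag; and for each vertex v the set of bags containing v is connected in the bag tree. The decomposition is therefore valid. The largest bag has 5 vertices, so the width is 4.

Yes; width 4.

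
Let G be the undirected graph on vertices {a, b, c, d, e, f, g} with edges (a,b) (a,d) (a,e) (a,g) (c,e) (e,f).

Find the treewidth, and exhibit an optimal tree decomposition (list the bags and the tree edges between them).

Every bag has size at most 2, so the width is 2 − 1 = 1 and tw(G) ≤ 1. Any graph with an edge has treewidth ≥ 1, and G has the edge e–c. The upper and lower bounds meet at 1, so that is the treewidth.

Treewidth 1.
One such decomposition:
Bags: B1 = {c, e}  B2 = {a, e}  B3 = {a, d}  B4 = {e, f}  B5 = {a, b}  B6 = {a, g}
Tree: B1–B2, B2–B3, B1–B4, B3–B5, B2–B6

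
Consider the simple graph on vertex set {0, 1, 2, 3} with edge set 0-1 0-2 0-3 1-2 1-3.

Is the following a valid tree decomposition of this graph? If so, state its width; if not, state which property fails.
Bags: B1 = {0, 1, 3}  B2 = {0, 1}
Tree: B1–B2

A tree decomposition must satisfy three properties: every vertex lies in some bag; for every edge, both endpoints lie together in some bag; and for every vertex, the bags containing it form a connected subtree. Here vertex 2 appears in no bag, so the decomposition is invalid.

No — vertex 2 appears in no bag.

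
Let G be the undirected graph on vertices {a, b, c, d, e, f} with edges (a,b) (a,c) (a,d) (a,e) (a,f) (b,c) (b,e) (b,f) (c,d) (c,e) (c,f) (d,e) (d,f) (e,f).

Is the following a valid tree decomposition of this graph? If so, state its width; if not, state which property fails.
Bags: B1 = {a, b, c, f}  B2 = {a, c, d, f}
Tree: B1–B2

No — vertex e appears in no bag.

A tree decomposition must satisfy three properties: every vertex lies in some bag; for every edge, both endpoints lie together in some bag; and for every vertex, the bags containing it form a connected subtree. Here vertex e appears in no bag, so the decomposition is invalid.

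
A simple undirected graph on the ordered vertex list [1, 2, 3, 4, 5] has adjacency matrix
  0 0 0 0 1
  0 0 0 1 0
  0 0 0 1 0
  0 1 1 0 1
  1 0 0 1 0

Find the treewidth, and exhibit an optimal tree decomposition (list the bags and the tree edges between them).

Each bag holds 2 vertices, so the decomposition has width 1, which upper-bounds the treewidth. Since G has at least one edge (e.g. 5–4), it is not an edgeless graph, so tw(G) ≥ 1. The upper and lower bounds meet at 1, so that is the treewidth.

Treewidth 1.
Bags: B1 = {4, 5}  B2 = {1, 5}  B3 = {2, 4}  B4 = {3, 4}
Tree: B1–B2, B1–B3, B1–B4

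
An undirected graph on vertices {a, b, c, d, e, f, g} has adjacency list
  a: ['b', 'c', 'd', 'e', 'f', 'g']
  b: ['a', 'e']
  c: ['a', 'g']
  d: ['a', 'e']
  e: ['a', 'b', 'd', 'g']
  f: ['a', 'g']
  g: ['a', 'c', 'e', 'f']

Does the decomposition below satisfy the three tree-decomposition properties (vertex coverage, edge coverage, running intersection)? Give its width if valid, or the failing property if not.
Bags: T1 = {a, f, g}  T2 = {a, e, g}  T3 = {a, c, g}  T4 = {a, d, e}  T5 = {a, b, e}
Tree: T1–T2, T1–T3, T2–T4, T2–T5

Yes; width 2.

Vertex coverage: the bags together contain {a, b, c, d, e, f, g}, the full vertex set. Edge coverage: each edge of G has both endpoints in at least one bag. Running intersection: for every vertex, the bags containing it form a connected subtree. All three properties hold, so this is a valid tree decomposition of width max|bag| − 1 = 2, and hence tw(G) ≤ 2.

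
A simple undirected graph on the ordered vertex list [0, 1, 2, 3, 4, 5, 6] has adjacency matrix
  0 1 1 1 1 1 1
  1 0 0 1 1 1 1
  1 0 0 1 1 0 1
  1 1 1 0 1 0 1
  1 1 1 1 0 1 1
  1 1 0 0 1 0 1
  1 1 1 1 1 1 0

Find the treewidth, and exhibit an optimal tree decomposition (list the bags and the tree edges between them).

Treewidth 4.
One optimal decomposition is:
Bags: B1 = {0, 2, 3, 4, 6}  B2 = {0, 1, 3, 4, 6}  B3 = {0, 1, 4, 5, 6}
Tree: B1–B2, B2–B3

The largest bag has 5 vertices, giving width 4; this decomposition certifies tw(G) ≤ 4. For the lower bound, the 5 vertices {0, 1, 3, 4, 6} are pairwise adjacent, and any tree decomposition puts a clique entirely inside one bag — forcing width ≥ 4. Combining the bounds, tw(G) = 4.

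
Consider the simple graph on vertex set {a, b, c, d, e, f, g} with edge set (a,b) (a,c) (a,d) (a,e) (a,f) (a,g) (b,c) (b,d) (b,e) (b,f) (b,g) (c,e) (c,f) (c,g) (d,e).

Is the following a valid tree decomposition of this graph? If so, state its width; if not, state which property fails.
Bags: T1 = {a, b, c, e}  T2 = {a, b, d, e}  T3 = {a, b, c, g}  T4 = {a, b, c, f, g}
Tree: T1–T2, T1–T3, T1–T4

A tree decomposition must satisfy three properties: every vertex lies in some bag; for every edge, both endpoints lie together in some bag; and for every vertex, the bags containing it form a connected subtree. Here bags containing vertex g are not connected in the tree, so the decomposition is invalid.

No — bags containing vertex g are not connected in the tree.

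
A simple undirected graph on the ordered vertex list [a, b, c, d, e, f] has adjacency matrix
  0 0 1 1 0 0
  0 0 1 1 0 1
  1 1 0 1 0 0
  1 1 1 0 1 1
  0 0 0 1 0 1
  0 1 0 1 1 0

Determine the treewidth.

A width-2 tree decomposition is:
Bags: B1 = {b, d, f}  B2 = {d, e, f}  B3 = {b, c, d}  B4 = {a, c, d}
Tree: B1–B2, B1–B3, B3–B4
Each bag holds 3 vertices, so the decomposition has width 2, which upper-bounds the treewidth. On the other hand G contains the 3-clique {a, c, d}. A clique must lie in a single bag of any decomposition, so no decomposition can have width below 2. Therefore the treewidth is 2.

2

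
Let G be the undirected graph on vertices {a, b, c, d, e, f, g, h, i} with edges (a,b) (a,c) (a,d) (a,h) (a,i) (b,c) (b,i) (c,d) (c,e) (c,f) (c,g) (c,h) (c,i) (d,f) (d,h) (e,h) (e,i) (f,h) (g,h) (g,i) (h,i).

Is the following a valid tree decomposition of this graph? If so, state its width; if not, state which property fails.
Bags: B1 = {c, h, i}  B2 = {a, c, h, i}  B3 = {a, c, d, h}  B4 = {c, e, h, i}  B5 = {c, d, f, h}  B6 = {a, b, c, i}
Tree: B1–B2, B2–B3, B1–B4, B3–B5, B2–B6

No — vertex g appears in no bag.

A tree decomposition must satisfy three properties: every vertex lies in some bag; for every edge, both endpoints lie together in some bag; and for every vertex, the bags containing it form a connected subtree. Here vertex g appears in no bag, so the decomposition is invalid.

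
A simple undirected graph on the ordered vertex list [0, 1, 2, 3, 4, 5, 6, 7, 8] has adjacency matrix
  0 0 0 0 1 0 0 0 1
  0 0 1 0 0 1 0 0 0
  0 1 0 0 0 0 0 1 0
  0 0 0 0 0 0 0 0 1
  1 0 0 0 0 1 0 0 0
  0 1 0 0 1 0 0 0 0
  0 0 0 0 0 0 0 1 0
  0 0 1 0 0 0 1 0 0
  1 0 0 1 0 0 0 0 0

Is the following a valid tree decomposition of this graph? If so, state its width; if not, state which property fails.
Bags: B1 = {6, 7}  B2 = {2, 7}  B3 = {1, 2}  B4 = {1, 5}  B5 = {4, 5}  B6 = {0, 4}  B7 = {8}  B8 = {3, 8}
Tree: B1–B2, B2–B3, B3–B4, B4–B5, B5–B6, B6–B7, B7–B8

No — edge (0,8) lies in no bag.

A tree decomposition must satisfy three properties: every vertex lies in some bag; for every edge, both endpoints lie together in some bag; and for every vertex, the bags containing it form a connected subtree. Here edge (0,8) lies in no bag, so the decomposition is invalid.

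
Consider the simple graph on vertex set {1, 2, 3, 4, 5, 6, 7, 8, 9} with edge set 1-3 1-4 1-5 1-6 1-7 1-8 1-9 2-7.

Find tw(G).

1

A width-1 tree decomposition is:
Bags: B1 = {1, 8}  B2 = {1, 5}  B3 = {1, 9}  B4 = {1, 7}  B5 = {2, 7}  B6 = {1, 4}  B7 = {1, 3}  B8 = {1, 6}
Tree: B1–B2, B2–B3, B1–B4, B4–B5, B4–B6, B2–B7, B1–B8
Every bag has size at most 2, so the width is 2 − 1 = 1 and tw(G) ≤ 1. G has an edge, so its treewidth is at least 1. The upper and lower bounds meet at 1, so that is the treewidth.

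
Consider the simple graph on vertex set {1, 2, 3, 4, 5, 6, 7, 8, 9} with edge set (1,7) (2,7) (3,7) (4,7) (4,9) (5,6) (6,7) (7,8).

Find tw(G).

1

A width-1 tree decomposition is:
Bags: B1 = {4, 7}  B2 = {2, 7}  B3 = {1, 7}  B4 = {4, 9}  B5 = {6, 7}  B6 = {3, 7}  B7 = {7, 8}  B8 = {5, 6}
Tree: B1–B2, B1–B3, B1–B4, B2–B5, B5–B6, B1–B7, B5–B8
The largest bag has 2 vertices, giving width 1; this decomposition certifies tw(G) ≤ 1. G has an edge, so its treewidth is at least 1. Therefore the treewidth is 1.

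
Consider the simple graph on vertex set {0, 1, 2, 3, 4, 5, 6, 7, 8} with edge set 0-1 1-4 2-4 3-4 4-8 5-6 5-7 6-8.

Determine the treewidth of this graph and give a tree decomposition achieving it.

Treewidth 1.
One optimal decomposition is:
Bags: B1 = {4, 8}  B2 = {6, 8}  B3 = {5, 6}  B4 = {1, 4}  B5 = {0, 1}  B6 = {3, 4}  B7 = {5, 7}  B8 = {2, 4}
Tree: B1–B2, B2–B3, B1–B4, B4–B5, B1–B6, B3–B7, B1–B8

Each bag holds 2 vertices, so the decomposition has width 1, which upper-bounds the treewidth. Since G has at least one edge (e.g. 8–4), it is not an edgeless graph, so tw(G) ≥ 1. Combining the bounds, tw(G) = 1.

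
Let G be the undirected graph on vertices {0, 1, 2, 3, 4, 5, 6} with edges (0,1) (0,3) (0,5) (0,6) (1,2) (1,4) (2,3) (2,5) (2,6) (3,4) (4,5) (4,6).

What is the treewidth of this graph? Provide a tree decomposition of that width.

The largest bag has 4 vertices, giving width 3; this decomposition certifies tw(G) ≤ 3. For the lower bound: the 4 vertex sets {3,4}, {2,6}, {0}, {1} are disjoint, each induces a connected subgraph, and every pair is joined by at least one edge of G. Contracting each set to a single vertex therefore yields K_{4} as a minor, and since treewidth is minor-monotone, tw(G) ≥ tw(K_{4}) = 3. Hence tw(G) = 3 exactly.

Treewidth 3.
One such decomposition:
Bags: B1 = {0, 2, 3, 4}  B2 = {0, 2, 4, 6}  B3 = {0, 1, 2, 4}  B4 = {0, 2, 4, 5}
Tree: B1–B2, B2–B3, B3–B4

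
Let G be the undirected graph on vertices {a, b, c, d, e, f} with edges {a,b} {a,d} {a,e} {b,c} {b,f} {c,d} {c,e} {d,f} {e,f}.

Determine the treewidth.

A width-3 tree decomposition is:
Bags: B1 = {a, b, d, e}  B2 = {b, d, e, f}  B3 = {b, c, d, e}
Tree: B1–B2, B2–B3
Each bag holds 4 vertices, so the decomposition has width 3, which upper-bounds the treewidth. For the lower bound: the 4 vertex sets {a,b}, {e,f}, {d}, {c} are disjoint, each induces a connected subgraph, and every pair is joined by at least one edge of G. Contracting each set to a single vertex therefore yields K_{4} as a minor, and since treewidth is minor-monotone, tw(G) ≥ tw(K_{4}) = 3. Combining the bounds, tw(G) = 3.

3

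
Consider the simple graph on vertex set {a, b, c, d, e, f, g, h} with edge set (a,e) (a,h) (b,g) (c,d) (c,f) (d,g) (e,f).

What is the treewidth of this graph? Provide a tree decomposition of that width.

The largest bag has 2 vertices, giving width 1; this decomposition certifies tw(G) ≤ 1. G has an edge, so its treewidth is at least 1. The upper and lower bounds meet at 1, so that is the treewidth.

Treewidth 1.
One such decomposition:
Bags: B1 = {a, h}  B2 = {a, e}  B3 = {e, f}  B4 = {c, f}  B5 = {c, d}  B6 = {d, g}  B7 = {b, g}
Tree: B1–B2, B2–B3, B3–B4, B4–B5, B5–B6, B6–B7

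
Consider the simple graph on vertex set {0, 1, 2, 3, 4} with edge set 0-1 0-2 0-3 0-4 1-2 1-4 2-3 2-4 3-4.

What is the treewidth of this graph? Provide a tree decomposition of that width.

Treewidth 3.
One optimal decomposition is:
Bags: B1 = {0, 1, 2, 4}  B2 = {0, 2, 3, 4}
Tree: B1–B2

Each bag holds 4 vertices, so the decomposition has width 3, which upper-bounds the treewidth. For the lower bound, the 4 vertices {0, 1, 2, 4} are pairwise adjacent, and any tree decomposition puts a clique entirely inside one bag — forcing width ≥ 3. The upper and lower bounds meet at 3, so that is the treewidth.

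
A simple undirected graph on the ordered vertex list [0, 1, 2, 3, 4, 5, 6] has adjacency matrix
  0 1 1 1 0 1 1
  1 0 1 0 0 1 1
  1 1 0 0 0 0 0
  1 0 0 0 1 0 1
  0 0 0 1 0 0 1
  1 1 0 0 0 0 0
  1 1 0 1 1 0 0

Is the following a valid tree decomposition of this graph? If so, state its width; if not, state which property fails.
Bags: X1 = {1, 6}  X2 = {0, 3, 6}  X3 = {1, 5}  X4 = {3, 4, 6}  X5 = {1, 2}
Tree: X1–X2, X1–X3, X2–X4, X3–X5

No — edge (0,1) lies in no bag.

A tree decomposition must satisfy three properties: every vertex lies in some bag; for every edge, both endpoints lie together in some bag; and for every vertex, the bags containing it form a connected subtree. Here edge (0,1) lies in no bag, so the decomposition is invalid.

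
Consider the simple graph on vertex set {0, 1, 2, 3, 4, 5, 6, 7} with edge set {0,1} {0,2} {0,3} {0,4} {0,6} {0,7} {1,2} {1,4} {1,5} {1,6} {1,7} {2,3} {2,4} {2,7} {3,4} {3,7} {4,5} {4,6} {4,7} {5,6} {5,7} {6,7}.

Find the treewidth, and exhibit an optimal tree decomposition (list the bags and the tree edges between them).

The largest bag has 5 vertices, giving width 4; this decomposition certifies tw(G) ≤ 4. For the lower bound, the 5 vertices {0, 1, 2, 4, 7} are pairwise adjacent, and any tree decomposition puts a clique entirely inside one bag — forcing width ≥ 4. Hence tw(G) = 4 exactly.

Treewidth 4.
One such decomposition:
Bags: B1 = {0, 1, 2, 4, 7}  B2 = {0, 1, 4, 6, 7}  B3 = {0, 2, 3, 4, 7}  B4 = {1, 4, 5, 6, 7}
Tree: B1–B2, B1–B3, B2–B4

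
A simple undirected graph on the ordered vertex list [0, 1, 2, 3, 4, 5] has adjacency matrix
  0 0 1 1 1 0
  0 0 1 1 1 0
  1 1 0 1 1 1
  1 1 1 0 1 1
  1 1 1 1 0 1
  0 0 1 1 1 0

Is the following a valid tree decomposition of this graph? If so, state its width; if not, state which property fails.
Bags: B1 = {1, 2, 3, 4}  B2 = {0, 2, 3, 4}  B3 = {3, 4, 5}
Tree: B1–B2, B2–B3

A tree decomposition must satisfy three properties: every vertex lies in some bag; for every edge, both endpoints lie together in some bag; and for every vertex, the bags containing it form a connected subtree. Here edge (2,5) lies in no bag, so the decomposition is invalid.

No — edge (2,5) lies in no bag.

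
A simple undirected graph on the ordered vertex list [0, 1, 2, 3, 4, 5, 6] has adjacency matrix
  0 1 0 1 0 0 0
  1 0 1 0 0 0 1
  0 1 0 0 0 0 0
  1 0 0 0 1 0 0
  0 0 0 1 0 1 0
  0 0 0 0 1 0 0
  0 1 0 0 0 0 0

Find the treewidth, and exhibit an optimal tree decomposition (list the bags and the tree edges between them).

Each bag holds 2 vertices, so the decomposition has width 1, which upper-bounds the treewidth. G has an edge, so its treewidth is at least 1. The upper and lower bounds meet at 1, so that is the treewidth.

Treewidth 1.
Bags: B1 = {1, 2}  B2 = {1, 6}  B3 = {0, 1}  B4 = {0, 3}  B5 = {3, 4}  B6 = {4, 5}
Tree: B1–B2, B2–B3, B3–B4, B4–B5, B5–B6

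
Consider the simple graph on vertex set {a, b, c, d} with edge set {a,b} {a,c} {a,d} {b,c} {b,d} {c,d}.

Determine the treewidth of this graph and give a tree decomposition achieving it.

With just one bag of size 4, the width is 4 − 1 = 3, so tw(G) ≤ 3. On the other hand G contains the 4-clique {a, b, c, d}. A clique must lie in a single bag of any decomposition, so no decomposition can have width below 3. Hence tw(G) = 3 exactly.

Treewidth 3.
Bags: B1 = {a, b, c, d}
Tree: (single bag)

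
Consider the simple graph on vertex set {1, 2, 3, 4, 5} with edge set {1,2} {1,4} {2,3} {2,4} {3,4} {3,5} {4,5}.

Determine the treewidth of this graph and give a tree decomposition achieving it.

The largest bag has 3 vertices, giving width 2; this decomposition certifies tw(G) ≤ 2. Conversely, {1, 2, 4} is a clique of size 3, and the vertices of any clique must share a bag in every tree decomposition; so some bag has ≥ 3 vertices and tw(G) ≥ 2. Combining the bounds, tw(G) = 2.

Treewidth 2.
Bags: B1 = {1, 2, 4}  B2 = {2, 3, 4}  B3 = {3, 4, 5}
Tree: B1–B2, B2–B3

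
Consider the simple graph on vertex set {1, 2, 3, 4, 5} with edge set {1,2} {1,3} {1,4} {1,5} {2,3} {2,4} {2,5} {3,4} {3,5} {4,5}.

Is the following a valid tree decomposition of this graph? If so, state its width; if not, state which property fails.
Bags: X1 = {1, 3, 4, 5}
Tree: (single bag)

A tree decomposition must satisfy three properties: every vertex lies in some bag; for every edge, both endpoints lie together in some bag; and for every vertex, the bags containing it form a connected subtree. Here vertex 2 appears in no bag, so the decomposition is invalid.

No — vertex 2 appears in no bag.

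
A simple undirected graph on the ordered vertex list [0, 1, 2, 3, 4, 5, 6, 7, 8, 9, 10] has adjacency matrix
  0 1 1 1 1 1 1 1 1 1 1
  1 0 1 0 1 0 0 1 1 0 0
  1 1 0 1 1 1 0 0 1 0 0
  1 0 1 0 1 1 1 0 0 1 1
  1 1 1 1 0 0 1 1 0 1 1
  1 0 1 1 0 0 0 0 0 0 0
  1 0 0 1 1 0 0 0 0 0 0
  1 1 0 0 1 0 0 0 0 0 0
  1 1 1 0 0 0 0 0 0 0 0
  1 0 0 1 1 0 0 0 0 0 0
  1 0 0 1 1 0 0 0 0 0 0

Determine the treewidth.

3

A width-3 tree decomposition is:
Bags: B1 = {0, 1, 2, 4}  B2 = {0, 1, 2, 8}  B3 = {0, 1, 4, 7}  B4 = {0, 2, 3, 4}  B5 = {0, 3, 4, 6}  B6 = {0, 2, 3, 5}  B7 = {0, 3, 4, 9}  B8 = {0, 3, 4, 10}
Tree: B1–B2, B1–B3, B1–B4, B4–B5, B4–B6, B4–B7, B4–B8
The largest bag has 4 vertices, giving width 3; this decomposition certifies tw(G) ≤ 3. Conversely, {0, 1, 2, 8} is a clique of size 4, and the vertices of any clique must share a bag in every tree decomposition; so some bag has ≥ 4 vertices and tw(G) ≥ 3. Hence tw(G) = 3 exactly.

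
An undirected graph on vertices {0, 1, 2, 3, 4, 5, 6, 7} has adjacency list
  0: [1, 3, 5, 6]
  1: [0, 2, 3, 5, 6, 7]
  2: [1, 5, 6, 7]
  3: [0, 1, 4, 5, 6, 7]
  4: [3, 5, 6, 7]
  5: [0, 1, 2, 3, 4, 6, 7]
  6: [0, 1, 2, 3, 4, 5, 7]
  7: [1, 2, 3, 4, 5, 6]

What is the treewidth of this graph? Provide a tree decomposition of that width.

Each bag holds 5 vertices, so the decomposition has width 4, which upper-bounds the treewidth. For the lower bound, the 5 vertices {1, 2, 5, 6, 7} are pairwise adjacent, and any tree decomposition puts a clique entirely inside one bag — forcing width ≥ 4. The upper and lower bounds meet at 4, so that is the treewidth.

Treewidth 4.
One optimal decomposition is:
Bags: B1 = {1, 2, 5, 6, 7}  B2 = {1, 3, 5, 6, 7}  B3 = {0, 1, 3, 5, 6}  B4 = {3, 4, 5, 6, 7}
Tree: B1–B2, B2–B3, B2–B4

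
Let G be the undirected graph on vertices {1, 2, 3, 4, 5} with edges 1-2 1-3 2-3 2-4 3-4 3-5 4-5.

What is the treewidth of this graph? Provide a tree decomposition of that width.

Treewidth 2.
One such decomposition:
Bags: B1 = {2, 3, 4}  B2 = {3, 4, 5}  B3 = {1, 2, 3}
Tree: B1–B2, B1–B3

The largest bag has 3 vertices, giving width 2; this decomposition certifies tw(G) ≤ 2. Conversely, {1, 2, 3} is a clique of size 3, and the vertices of any clique must share a bag in every tree decomposition; so some bag has ≥ 3 vertices and tw(G) ≥ 2. Therefore the treewidth is 2.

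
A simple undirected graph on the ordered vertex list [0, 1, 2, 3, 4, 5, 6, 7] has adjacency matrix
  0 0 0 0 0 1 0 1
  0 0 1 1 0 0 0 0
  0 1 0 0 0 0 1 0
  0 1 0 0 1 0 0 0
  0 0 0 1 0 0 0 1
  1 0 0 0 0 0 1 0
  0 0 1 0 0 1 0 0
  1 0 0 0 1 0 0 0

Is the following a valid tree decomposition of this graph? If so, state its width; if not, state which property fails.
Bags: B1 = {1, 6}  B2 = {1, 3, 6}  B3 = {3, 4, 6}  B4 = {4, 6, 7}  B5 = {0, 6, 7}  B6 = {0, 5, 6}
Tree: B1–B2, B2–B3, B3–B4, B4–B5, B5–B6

A tree decomposition must satisfy three properties: every vertex lies in some bag; for every edge, both endpoints lie together in some bag; and for every vertex, the bags containing it form a connected subtree. Here vertex 2 appears in no bag, so the decomposition is invalid.

No — vertex 2 appears in no bag.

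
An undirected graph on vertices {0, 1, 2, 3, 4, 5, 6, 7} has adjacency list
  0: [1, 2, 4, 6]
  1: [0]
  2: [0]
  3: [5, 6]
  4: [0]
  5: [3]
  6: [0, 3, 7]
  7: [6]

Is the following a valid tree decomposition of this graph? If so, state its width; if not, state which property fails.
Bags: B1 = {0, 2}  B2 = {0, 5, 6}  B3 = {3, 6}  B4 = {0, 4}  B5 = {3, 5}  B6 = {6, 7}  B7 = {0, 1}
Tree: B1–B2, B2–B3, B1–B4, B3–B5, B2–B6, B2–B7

No — bags containing vertex 5 are not connected in the tree.

A tree decomposition must satisfy three properties: every vertex lies in some bag; for every edge, both endpoints lie together in some bag; and for every vertex, the bags containing it form a connected subtree. Here bags containing vertex 5 are not connected in the tree, so the decomposition is invalid.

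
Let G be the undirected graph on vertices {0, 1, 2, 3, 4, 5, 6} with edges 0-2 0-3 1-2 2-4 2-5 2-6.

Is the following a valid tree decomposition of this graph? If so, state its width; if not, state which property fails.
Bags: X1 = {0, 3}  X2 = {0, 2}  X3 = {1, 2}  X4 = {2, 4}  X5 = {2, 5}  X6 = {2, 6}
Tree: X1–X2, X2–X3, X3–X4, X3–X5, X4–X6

Every vertex of G appears in some bag (union = {0, 1, 2, 3, 4, 5, 6}); every edge is covered by a bag; and for each vertex v the set of bags containing v is connected in the bag tree. The decomposition is therefore valid. The largest bag has 2 vertices, so the width is 1.

Yes; width 1.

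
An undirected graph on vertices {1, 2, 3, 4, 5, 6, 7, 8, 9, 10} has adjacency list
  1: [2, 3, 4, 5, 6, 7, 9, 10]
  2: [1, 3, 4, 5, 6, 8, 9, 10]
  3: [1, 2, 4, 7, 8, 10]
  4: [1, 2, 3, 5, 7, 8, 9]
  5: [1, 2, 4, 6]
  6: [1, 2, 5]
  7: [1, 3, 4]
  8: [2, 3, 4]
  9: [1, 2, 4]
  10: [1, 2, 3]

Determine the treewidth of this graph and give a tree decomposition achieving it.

Treewidth 3.
Bags: B1 = {1, 2, 3, 4}  B2 = {1, 3, 4, 7}  B3 = {2, 3, 4, 8}  B4 = {1, 2, 3, 10}  B5 = {1, 2, 4, 9}  B6 = {1, 2, 4, 5}  B7 = {1, 2, 5, 6}
Tree: B1–B2, B1–B3, B1–B4, B1–B5, B1–B6, B6–B7

Each bag holds 4 vertices, so the decomposition has width 3, which upper-bounds the treewidth. For the lower bound, the 4 vertices {2, 3, 4, 8} are pairwise adjacent, and any tree decomposition puts a clique entirely inside one bag — forcing width ≥ 3. Therefore the treewidth is 3.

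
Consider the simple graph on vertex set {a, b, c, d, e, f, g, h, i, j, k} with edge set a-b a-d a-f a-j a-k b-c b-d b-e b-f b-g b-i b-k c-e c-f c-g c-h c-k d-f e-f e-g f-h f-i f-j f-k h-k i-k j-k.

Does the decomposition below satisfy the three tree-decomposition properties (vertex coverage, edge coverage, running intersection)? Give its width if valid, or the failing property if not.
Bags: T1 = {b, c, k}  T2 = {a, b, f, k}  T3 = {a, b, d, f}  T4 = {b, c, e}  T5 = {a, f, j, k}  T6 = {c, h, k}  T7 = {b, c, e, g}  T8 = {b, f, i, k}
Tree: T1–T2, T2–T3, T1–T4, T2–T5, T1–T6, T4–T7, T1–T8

A tree decomposition must satisfy three properties: every vertex lies in some bag; for every edge, both endpoints lie together in some bag; and for every vertex, the bags containing it form a connected subtree. Here edge (f,c) lies in no bag, so the decomposition is invalid.

No — edge (f,c) lies in no bag.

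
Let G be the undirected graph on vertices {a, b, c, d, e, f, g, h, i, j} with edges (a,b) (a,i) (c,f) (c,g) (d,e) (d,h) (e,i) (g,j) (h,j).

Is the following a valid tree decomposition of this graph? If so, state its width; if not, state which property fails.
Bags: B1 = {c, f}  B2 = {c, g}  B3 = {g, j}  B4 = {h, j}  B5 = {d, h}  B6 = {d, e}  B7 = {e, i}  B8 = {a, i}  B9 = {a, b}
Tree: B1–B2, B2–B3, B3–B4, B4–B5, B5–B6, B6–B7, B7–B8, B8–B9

Yes; width 1.

Checking the three conditions: (i) the bags cover all of {a, b, c, d, e, f, g, h, i, j}; (ii) for each edge, some bag contains both endpoints; (iii) the bags containing any fixed vertex form a subtree. All hold, so the decomposition is valid with width 2 − 1 = 1.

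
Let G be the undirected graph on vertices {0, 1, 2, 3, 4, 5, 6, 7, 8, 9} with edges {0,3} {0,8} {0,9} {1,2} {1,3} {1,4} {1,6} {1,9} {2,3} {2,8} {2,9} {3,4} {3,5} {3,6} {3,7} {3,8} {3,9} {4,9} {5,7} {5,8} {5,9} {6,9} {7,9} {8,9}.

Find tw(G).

A width-3 tree decomposition is:
Bags: B1 = {0, 3, 8, 9}  B2 = {2, 3, 8, 9}  B3 = {1, 2, 3, 9}  B4 = {3, 5, 8, 9}  B5 = {1, 3, 4, 9}  B6 = {1, 3, 6, 9}  B7 = {3, 5, 7, 9}
Tree: B1–B2, B2–B3, B1–B4, B3–B5, B5–B6, B4–B7
Every bag has size at most 4, so the width is 4 − 1 = 3 and tw(G) ≤ 3. Conversely, {0, 3, 8, 9} is a clique of size 4, and the vertices of any clique must share a bag in every tree decomposition; so some bag has ≥ 4 vertices and tw(G) ≥ 3. Therefore the treewidth is 3.

3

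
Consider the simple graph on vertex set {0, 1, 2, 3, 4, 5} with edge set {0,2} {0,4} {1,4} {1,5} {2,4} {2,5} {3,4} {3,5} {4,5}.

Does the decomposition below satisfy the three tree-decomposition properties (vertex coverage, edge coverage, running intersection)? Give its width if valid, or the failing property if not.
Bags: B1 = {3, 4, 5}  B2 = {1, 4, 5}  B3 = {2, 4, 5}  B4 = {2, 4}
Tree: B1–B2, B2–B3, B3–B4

No — vertex 0 appears in no bag.

A tree decomposition must satisfy three properties: every vertex lies in some bag; for every edge, both endpoints lie together in some bag; and for every vertex, the bags containing it form a connected subtree. Here vertex 0 appears in no bag, so the decomposition is invalid.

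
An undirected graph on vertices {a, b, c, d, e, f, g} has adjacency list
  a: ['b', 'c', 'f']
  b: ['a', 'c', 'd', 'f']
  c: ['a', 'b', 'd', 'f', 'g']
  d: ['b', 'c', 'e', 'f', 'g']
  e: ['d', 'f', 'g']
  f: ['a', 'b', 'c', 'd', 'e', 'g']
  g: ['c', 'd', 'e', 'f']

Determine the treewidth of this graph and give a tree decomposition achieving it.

Treewidth 3.
One optimal decomposition is:
Bags: B1 = {c, d, f, g}  B2 = {d, e, f, g}  B3 = {b, c, d, f}  B4 = {a, b, c, f}
Tree: B1–B2, B1–B3, B3–B4

The largest bag has 4 vertices, giving width 3; this decomposition certifies tw(G) ≤ 3. On the other hand G contains the 4-clique {d, e, f, g}. A clique must lie in a single bag of any decomposition, so no decomposition can have width below 3. Therefore the treewidth is 3.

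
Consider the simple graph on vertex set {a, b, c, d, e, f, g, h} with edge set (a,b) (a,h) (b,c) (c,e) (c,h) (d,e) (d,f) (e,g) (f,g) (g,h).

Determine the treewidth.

2

A width-2 tree decomposition is:
Bags: B1 = {d, e, f}  B2 = {e, f, g}  B3 = {c, e, g}  B4 = {c, g, h}  B5 = {b, c, h}  B6 = {a, b, h}
Tree: B1–B2, B2–B3, B3–B4, B4–B5, B5–B6
The largest bag has 3 vertices, giving width 2; this decomposition certifies tw(G) ≤ 2. The edges d–f–g–e–d form a cycle, so G is not a tree and its treewidth is at least 2. Hence tw(G) = 2 exactly.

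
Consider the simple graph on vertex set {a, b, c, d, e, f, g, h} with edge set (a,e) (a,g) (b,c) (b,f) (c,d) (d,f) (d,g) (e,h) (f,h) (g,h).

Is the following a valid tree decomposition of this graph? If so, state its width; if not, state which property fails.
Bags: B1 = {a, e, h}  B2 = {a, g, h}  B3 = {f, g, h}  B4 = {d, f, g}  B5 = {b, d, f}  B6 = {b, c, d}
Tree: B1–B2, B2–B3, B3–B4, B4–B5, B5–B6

Vertex coverage: the bags together contain {a, b, c, d, e, f, g, h}, the full vertex set. Edge coverage: each edge of G has both endpoints in at least one bag. Running intersection: for every vertex, the bags containing it form a connected subtree. All three properties hold, so this is a valid tree decomposition of width max|bag| − 1 = 2, and hence tw(G) ≤ 2.

Yes; width 2.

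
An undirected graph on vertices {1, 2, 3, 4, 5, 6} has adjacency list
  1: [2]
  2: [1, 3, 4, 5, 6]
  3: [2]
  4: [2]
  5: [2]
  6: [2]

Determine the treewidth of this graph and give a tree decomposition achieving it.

Every bag has size at most 2, so the width is 2 − 1 = 1 and tw(G) ≤ 1. G has an edge, so its treewidth is at least 1. Hence tw(G) = 1 exactly.

Treewidth 1.
One optimal decomposition is:
Bags: B1 = {2, 5}  B2 = {1, 2}  B3 = {2, 4}  B4 = {2, 6}  B5 = {2, 3}
Tree: B1–B2, B1–B3, B1–B4, B2–B5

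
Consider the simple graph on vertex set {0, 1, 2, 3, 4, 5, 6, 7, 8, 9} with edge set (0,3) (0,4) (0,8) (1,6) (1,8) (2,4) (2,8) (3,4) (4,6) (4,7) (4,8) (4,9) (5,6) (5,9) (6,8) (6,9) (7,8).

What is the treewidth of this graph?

A width-2 tree decomposition is:
Bags: B1 = {4, 6, 8}  B2 = {2, 4, 8}  B3 = {1, 6, 8}  B4 = {0, 4, 8}  B5 = {4, 6, 9}  B6 = {4, 7, 8}  B7 = {0, 3, 4}  B8 = {5, 6, 9}
Tree: B1–B2, B1–B3, B1–B4, B1–B5, B4–B6, B4–B7, B5–B8
Each bag holds 3 vertices, so the decomposition has width 2, which upper-bounds the treewidth. For the lower bound, the 3 vertices {1, 6, 8} are pairwise adjacent, and any tree decomposition puts a clique entirely inside one bag — forcing width ≥ 2. Therefore the treewidth is 2.

2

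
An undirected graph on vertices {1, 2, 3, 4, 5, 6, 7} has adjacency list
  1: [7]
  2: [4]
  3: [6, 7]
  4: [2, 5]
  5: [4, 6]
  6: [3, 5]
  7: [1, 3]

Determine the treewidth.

1

A width-1 tree decomposition is:
Bags: B1 = {2, 4}  B2 = {4, 5}  B3 = {5, 6}  B4 = {3, 6}  B5 = {3, 7}  B6 = {1, 7}
Tree: B1–B2, B2–B3, B3–B4, B4–B5, B5–B6
Every bag has size at most 2, so the width is 2 − 1 = 1 and tw(G) ≤ 1. G has an edge, so its treewidth is at least 1. The upper and lower bounds meet at 1, so that is the treewidth.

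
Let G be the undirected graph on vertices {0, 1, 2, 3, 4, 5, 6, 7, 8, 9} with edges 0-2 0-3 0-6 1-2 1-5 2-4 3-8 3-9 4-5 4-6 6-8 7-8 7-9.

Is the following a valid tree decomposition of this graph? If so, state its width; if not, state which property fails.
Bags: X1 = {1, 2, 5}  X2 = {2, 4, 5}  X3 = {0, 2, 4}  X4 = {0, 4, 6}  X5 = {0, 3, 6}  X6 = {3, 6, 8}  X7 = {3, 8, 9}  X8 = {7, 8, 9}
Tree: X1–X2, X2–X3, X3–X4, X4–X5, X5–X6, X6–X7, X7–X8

Yes; width 2.

Vertex coverage: the bags together contain {0, 1, 2, 3, 4, 5, 6, 7, 8, 9}, the full vertex set. Edge coverage: each edge of G has both endpoints in at least one bag. Running intersection: for every vertex, the bags containing it form a connected subtree. All three properties hold, so this is a valid tree decomposition of width max|bag| − 1 = 2, and hence tw(G) ≤ 2.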